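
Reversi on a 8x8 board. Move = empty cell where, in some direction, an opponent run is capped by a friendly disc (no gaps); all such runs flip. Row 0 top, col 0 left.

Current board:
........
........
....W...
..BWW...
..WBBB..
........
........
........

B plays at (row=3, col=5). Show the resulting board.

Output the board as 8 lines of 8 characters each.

Answer: ........
........
....W...
..BBBB..
..WBBB..
........
........
........

Derivation:
Place B at (3,5); scan 8 dirs for brackets.
Dir NW: opp run (2,4), next='.' -> no flip
Dir N: first cell '.' (not opp) -> no flip
Dir NE: first cell '.' (not opp) -> no flip
Dir W: opp run (3,4) (3,3) capped by B -> flip
Dir E: first cell '.' (not opp) -> no flip
Dir SW: first cell 'B' (not opp) -> no flip
Dir S: first cell 'B' (not opp) -> no flip
Dir SE: first cell '.' (not opp) -> no flip
All flips: (3,3) (3,4)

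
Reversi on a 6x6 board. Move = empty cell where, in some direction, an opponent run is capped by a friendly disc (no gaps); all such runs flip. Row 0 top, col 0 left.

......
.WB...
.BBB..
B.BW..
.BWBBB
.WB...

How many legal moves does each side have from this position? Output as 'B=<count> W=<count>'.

-- B to move --
(0,0): flips 1 -> legal
(0,1): flips 1 -> legal
(0,2): no bracket -> illegal
(1,0): flips 1 -> legal
(2,0): no bracket -> illegal
(2,4): no bracket -> illegal
(3,1): no bracket -> illegal
(3,4): flips 1 -> legal
(4,0): no bracket -> illegal
(5,0): flips 1 -> legal
(5,3): no bracket -> illegal
B mobility = 5
-- W to move --
(0,1): no bracket -> illegal
(0,2): flips 3 -> legal
(0,3): no bracket -> illegal
(1,0): no bracket -> illegal
(1,3): flips 2 -> legal
(1,4): no bracket -> illegal
(2,0): no bracket -> illegal
(2,4): no bracket -> illegal
(3,1): flips 3 -> legal
(3,4): no bracket -> illegal
(3,5): no bracket -> illegal
(4,0): flips 1 -> legal
(5,0): no bracket -> illegal
(5,3): flips 2 -> legal
(5,4): no bracket -> illegal
(5,5): flips 1 -> legal
W mobility = 6

Answer: B=5 W=6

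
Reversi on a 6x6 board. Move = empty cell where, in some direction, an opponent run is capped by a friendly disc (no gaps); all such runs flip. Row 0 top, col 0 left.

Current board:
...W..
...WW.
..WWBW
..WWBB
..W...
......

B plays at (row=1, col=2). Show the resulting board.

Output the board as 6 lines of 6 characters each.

Place B at (1,2); scan 8 dirs for brackets.
Dir NW: first cell '.' (not opp) -> no flip
Dir N: first cell '.' (not opp) -> no flip
Dir NE: opp run (0,3), next=edge -> no flip
Dir W: first cell '.' (not opp) -> no flip
Dir E: opp run (1,3) (1,4), next='.' -> no flip
Dir SW: first cell '.' (not opp) -> no flip
Dir S: opp run (2,2) (3,2) (4,2), next='.' -> no flip
Dir SE: opp run (2,3) capped by B -> flip
All flips: (2,3)

Answer: ...W..
..BWW.
..WBBW
..WWBB
..W...
......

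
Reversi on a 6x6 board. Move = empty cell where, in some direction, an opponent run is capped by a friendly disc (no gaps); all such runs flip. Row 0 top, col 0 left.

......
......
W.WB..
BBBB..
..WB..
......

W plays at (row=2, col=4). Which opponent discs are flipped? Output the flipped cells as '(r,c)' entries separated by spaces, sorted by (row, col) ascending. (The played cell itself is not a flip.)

Dir NW: first cell '.' (not opp) -> no flip
Dir N: first cell '.' (not opp) -> no flip
Dir NE: first cell '.' (not opp) -> no flip
Dir W: opp run (2,3) capped by W -> flip
Dir E: first cell '.' (not opp) -> no flip
Dir SW: opp run (3,3) capped by W -> flip
Dir S: first cell '.' (not opp) -> no flip
Dir SE: first cell '.' (not opp) -> no flip

Answer: (2,3) (3,3)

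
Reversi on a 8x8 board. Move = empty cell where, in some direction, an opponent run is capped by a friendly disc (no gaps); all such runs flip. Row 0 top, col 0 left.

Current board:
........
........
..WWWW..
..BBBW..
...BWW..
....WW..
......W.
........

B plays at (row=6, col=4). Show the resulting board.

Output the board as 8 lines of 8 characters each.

Place B at (6,4); scan 8 dirs for brackets.
Dir NW: first cell '.' (not opp) -> no flip
Dir N: opp run (5,4) (4,4) capped by B -> flip
Dir NE: opp run (5,5), next='.' -> no flip
Dir W: first cell '.' (not opp) -> no flip
Dir E: first cell '.' (not opp) -> no flip
Dir SW: first cell '.' (not opp) -> no flip
Dir S: first cell '.' (not opp) -> no flip
Dir SE: first cell '.' (not opp) -> no flip
All flips: (4,4) (5,4)

Answer: ........
........
..WWWW..
..BBBW..
...BBW..
....BW..
....B.W.
........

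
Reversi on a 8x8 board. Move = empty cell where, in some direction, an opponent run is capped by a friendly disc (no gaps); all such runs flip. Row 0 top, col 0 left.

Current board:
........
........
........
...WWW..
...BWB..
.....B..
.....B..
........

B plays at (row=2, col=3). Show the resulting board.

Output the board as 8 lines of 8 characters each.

Answer: ........
........
...B....
...BBW..
...BWB..
.....B..
.....B..
........

Derivation:
Place B at (2,3); scan 8 dirs for brackets.
Dir NW: first cell '.' (not opp) -> no flip
Dir N: first cell '.' (not opp) -> no flip
Dir NE: first cell '.' (not opp) -> no flip
Dir W: first cell '.' (not opp) -> no flip
Dir E: first cell '.' (not opp) -> no flip
Dir SW: first cell '.' (not opp) -> no flip
Dir S: opp run (3,3) capped by B -> flip
Dir SE: opp run (3,4) capped by B -> flip
All flips: (3,3) (3,4)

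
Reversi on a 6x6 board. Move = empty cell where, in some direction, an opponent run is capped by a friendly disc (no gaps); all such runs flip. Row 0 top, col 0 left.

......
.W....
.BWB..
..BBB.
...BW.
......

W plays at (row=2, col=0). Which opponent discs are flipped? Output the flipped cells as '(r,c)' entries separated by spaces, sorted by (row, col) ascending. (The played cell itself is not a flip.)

Answer: (2,1)

Derivation:
Dir NW: edge -> no flip
Dir N: first cell '.' (not opp) -> no flip
Dir NE: first cell 'W' (not opp) -> no flip
Dir W: edge -> no flip
Dir E: opp run (2,1) capped by W -> flip
Dir SW: edge -> no flip
Dir S: first cell '.' (not opp) -> no flip
Dir SE: first cell '.' (not opp) -> no flip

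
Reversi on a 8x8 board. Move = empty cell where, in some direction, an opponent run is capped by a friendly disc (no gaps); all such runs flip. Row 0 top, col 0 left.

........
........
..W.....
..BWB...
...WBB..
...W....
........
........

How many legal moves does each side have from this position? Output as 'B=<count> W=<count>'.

Answer: B=6 W=7

Derivation:
-- B to move --
(1,1): flips 2 -> legal
(1,2): flips 1 -> legal
(1,3): no bracket -> illegal
(2,1): no bracket -> illegal
(2,3): no bracket -> illegal
(2,4): no bracket -> illegal
(3,1): no bracket -> illegal
(4,2): flips 1 -> legal
(5,2): flips 1 -> legal
(5,4): flips 1 -> legal
(6,2): flips 1 -> legal
(6,3): no bracket -> illegal
(6,4): no bracket -> illegal
B mobility = 6
-- W to move --
(2,1): flips 1 -> legal
(2,3): no bracket -> illegal
(2,4): no bracket -> illegal
(2,5): flips 1 -> legal
(3,1): flips 1 -> legal
(3,5): flips 2 -> legal
(3,6): no bracket -> illegal
(4,1): no bracket -> illegal
(4,2): flips 1 -> legal
(4,6): flips 2 -> legal
(5,4): no bracket -> illegal
(5,5): flips 1 -> legal
(5,6): no bracket -> illegal
W mobility = 7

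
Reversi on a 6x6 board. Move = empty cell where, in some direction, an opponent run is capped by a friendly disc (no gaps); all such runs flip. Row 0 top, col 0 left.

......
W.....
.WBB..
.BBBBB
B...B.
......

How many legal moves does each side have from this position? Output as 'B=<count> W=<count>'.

Answer: B=2 W=3

Derivation:
-- B to move --
(0,0): no bracket -> illegal
(0,1): no bracket -> illegal
(1,1): flips 1 -> legal
(1,2): no bracket -> illegal
(2,0): flips 1 -> legal
(3,0): no bracket -> illegal
B mobility = 2
-- W to move --
(1,1): no bracket -> illegal
(1,2): no bracket -> illegal
(1,3): no bracket -> illegal
(1,4): no bracket -> illegal
(2,0): no bracket -> illegal
(2,4): flips 2 -> legal
(2,5): no bracket -> illegal
(3,0): no bracket -> illegal
(4,1): flips 1 -> legal
(4,2): no bracket -> illegal
(4,3): flips 1 -> legal
(4,5): no bracket -> illegal
(5,0): no bracket -> illegal
(5,1): no bracket -> illegal
(5,3): no bracket -> illegal
(5,4): no bracket -> illegal
(5,5): no bracket -> illegal
W mobility = 3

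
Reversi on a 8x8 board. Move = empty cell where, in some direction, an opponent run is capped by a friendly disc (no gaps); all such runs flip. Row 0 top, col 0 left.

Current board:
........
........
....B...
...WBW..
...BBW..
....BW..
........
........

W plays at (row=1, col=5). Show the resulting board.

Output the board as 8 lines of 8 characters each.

Answer: ........
.....W..
....W...
...WBW..
...BBW..
....BW..
........
........

Derivation:
Place W at (1,5); scan 8 dirs for brackets.
Dir NW: first cell '.' (not opp) -> no flip
Dir N: first cell '.' (not opp) -> no flip
Dir NE: first cell '.' (not opp) -> no flip
Dir W: first cell '.' (not opp) -> no flip
Dir E: first cell '.' (not opp) -> no flip
Dir SW: opp run (2,4) capped by W -> flip
Dir S: first cell '.' (not opp) -> no flip
Dir SE: first cell '.' (not opp) -> no flip
All flips: (2,4)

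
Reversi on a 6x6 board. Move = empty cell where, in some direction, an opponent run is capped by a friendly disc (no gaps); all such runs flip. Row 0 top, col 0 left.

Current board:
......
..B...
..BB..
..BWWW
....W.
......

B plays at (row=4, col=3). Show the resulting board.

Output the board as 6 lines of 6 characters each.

Place B at (4,3); scan 8 dirs for brackets.
Dir NW: first cell 'B' (not opp) -> no flip
Dir N: opp run (3,3) capped by B -> flip
Dir NE: opp run (3,4), next='.' -> no flip
Dir W: first cell '.' (not opp) -> no flip
Dir E: opp run (4,4), next='.' -> no flip
Dir SW: first cell '.' (not opp) -> no flip
Dir S: first cell '.' (not opp) -> no flip
Dir SE: first cell '.' (not opp) -> no flip
All flips: (3,3)

Answer: ......
..B...
..BB..
..BBWW
...BW.
......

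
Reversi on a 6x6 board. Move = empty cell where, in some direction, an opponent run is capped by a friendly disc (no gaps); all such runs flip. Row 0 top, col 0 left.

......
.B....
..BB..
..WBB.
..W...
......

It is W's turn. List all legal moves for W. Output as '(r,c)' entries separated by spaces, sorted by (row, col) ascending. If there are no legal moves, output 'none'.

Answer: (1,2) (1,4) (2,4) (3,5)

Derivation:
(0,0): no bracket -> illegal
(0,1): no bracket -> illegal
(0,2): no bracket -> illegal
(1,0): no bracket -> illegal
(1,2): flips 1 -> legal
(1,3): no bracket -> illegal
(1,4): flips 1 -> legal
(2,0): no bracket -> illegal
(2,1): no bracket -> illegal
(2,4): flips 1 -> legal
(2,5): no bracket -> illegal
(3,1): no bracket -> illegal
(3,5): flips 2 -> legal
(4,3): no bracket -> illegal
(4,4): no bracket -> illegal
(4,5): no bracket -> illegal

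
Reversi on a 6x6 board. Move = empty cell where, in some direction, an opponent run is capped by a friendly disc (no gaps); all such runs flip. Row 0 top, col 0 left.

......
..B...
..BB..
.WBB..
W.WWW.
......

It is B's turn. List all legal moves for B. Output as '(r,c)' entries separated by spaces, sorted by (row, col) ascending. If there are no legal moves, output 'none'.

(2,0): no bracket -> illegal
(2,1): no bracket -> illegal
(3,0): flips 1 -> legal
(3,4): no bracket -> illegal
(3,5): no bracket -> illegal
(4,1): no bracket -> illegal
(4,5): no bracket -> illegal
(5,0): no bracket -> illegal
(5,1): flips 1 -> legal
(5,2): flips 1 -> legal
(5,3): flips 1 -> legal
(5,4): flips 1 -> legal
(5,5): flips 1 -> legal

Answer: (3,0) (5,1) (5,2) (5,3) (5,4) (5,5)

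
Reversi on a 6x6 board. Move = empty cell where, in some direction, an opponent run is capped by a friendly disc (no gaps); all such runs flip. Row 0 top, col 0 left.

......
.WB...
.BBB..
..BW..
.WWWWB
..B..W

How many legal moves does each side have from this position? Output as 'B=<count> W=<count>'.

-- B to move --
(0,0): flips 1 -> legal
(0,1): flips 1 -> legal
(0,2): no bracket -> illegal
(1,0): flips 1 -> legal
(2,0): no bracket -> illegal
(2,4): no bracket -> illegal
(3,0): flips 1 -> legal
(3,1): no bracket -> illegal
(3,4): flips 2 -> legal
(3,5): no bracket -> illegal
(4,0): flips 4 -> legal
(5,0): flips 1 -> legal
(5,1): no bracket -> illegal
(5,3): flips 2 -> legal
(5,4): flips 1 -> legal
B mobility = 9
-- W to move --
(0,1): no bracket -> illegal
(0,2): flips 3 -> legal
(0,3): no bracket -> illegal
(1,0): flips 2 -> legal
(1,3): flips 2 -> legal
(1,4): flips 2 -> legal
(2,0): no bracket -> illegal
(2,4): no bracket -> illegal
(3,0): no bracket -> illegal
(3,1): flips 2 -> legal
(3,4): no bracket -> illegal
(3,5): flips 1 -> legal
(5,1): no bracket -> illegal
(5,3): no bracket -> illegal
(5,4): no bracket -> illegal
W mobility = 6

Answer: B=9 W=6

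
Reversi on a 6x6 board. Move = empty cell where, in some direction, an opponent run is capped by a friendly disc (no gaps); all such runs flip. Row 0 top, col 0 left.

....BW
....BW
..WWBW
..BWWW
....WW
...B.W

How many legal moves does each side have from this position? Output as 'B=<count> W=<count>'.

Answer: B=4 W=5

Derivation:
-- B to move --
(1,1): no bracket -> illegal
(1,2): flips 1 -> legal
(1,3): no bracket -> illegal
(2,1): flips 2 -> legal
(3,1): no bracket -> illegal
(4,2): flips 1 -> legal
(4,3): no bracket -> illegal
(5,4): flips 2 -> legal
B mobility = 4
-- W to move --
(0,3): flips 2 -> legal
(1,3): flips 2 -> legal
(2,1): no bracket -> illegal
(3,1): flips 1 -> legal
(4,1): flips 1 -> legal
(4,2): flips 1 -> legal
(4,3): no bracket -> illegal
(5,2): no bracket -> illegal
(5,4): no bracket -> illegal
W mobility = 5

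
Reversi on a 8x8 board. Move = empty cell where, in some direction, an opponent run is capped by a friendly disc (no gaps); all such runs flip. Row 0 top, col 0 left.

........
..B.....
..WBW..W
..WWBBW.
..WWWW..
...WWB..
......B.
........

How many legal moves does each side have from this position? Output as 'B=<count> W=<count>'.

Answer: B=13 W=10

Derivation:
-- B to move --
(1,1): flips 3 -> legal
(1,3): flips 1 -> legal
(1,4): flips 1 -> legal
(1,5): no bracket -> illegal
(1,6): no bracket -> illegal
(1,7): no bracket -> illegal
(2,1): flips 1 -> legal
(2,5): flips 1 -> legal
(2,6): no bracket -> illegal
(3,1): flips 2 -> legal
(3,7): flips 1 -> legal
(4,1): flips 1 -> legal
(4,6): no bracket -> illegal
(4,7): no bracket -> illegal
(5,1): no bracket -> illegal
(5,2): flips 6 -> legal
(5,6): flips 1 -> legal
(6,2): flips 2 -> legal
(6,3): flips 3 -> legal
(6,4): flips 2 -> legal
(6,5): no bracket -> illegal
B mobility = 13
-- W to move --
(0,1): flips 3 -> legal
(0,2): flips 1 -> legal
(0,3): no bracket -> illegal
(1,1): no bracket -> illegal
(1,3): flips 1 -> legal
(1,4): flips 1 -> legal
(2,1): no bracket -> illegal
(2,5): flips 2 -> legal
(2,6): flips 1 -> legal
(4,6): flips 1 -> legal
(5,6): flips 1 -> legal
(5,7): no bracket -> illegal
(6,4): no bracket -> illegal
(6,5): flips 1 -> legal
(6,7): no bracket -> illegal
(7,5): no bracket -> illegal
(7,6): no bracket -> illegal
(7,7): flips 2 -> legal
W mobility = 10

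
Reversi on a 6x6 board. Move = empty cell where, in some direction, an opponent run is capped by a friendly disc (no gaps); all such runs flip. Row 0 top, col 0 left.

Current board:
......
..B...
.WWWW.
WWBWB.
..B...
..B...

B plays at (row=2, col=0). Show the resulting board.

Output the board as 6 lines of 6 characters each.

Answer: ......
..B...
BWWWW.
WBBWB.
..B...
..B...

Derivation:
Place B at (2,0); scan 8 dirs for brackets.
Dir NW: edge -> no flip
Dir N: first cell '.' (not opp) -> no flip
Dir NE: first cell '.' (not opp) -> no flip
Dir W: edge -> no flip
Dir E: opp run (2,1) (2,2) (2,3) (2,4), next='.' -> no flip
Dir SW: edge -> no flip
Dir S: opp run (3,0), next='.' -> no flip
Dir SE: opp run (3,1) capped by B -> flip
All flips: (3,1)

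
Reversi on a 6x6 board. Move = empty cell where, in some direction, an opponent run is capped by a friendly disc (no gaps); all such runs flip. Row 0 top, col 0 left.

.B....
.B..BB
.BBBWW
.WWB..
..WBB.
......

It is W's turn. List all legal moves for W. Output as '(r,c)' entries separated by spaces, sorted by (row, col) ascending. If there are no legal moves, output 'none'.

Answer: (0,3) (0,4) (0,5) (1,0) (1,2) (1,3) (2,0) (3,4) (4,5) (5,4)

Derivation:
(0,0): no bracket -> illegal
(0,2): no bracket -> illegal
(0,3): flips 1 -> legal
(0,4): flips 1 -> legal
(0,5): flips 3 -> legal
(1,0): flips 1 -> legal
(1,2): flips 1 -> legal
(1,3): flips 1 -> legal
(2,0): flips 3 -> legal
(3,0): no bracket -> illegal
(3,4): flips 1 -> legal
(3,5): no bracket -> illegal
(4,5): flips 2 -> legal
(5,2): no bracket -> illegal
(5,3): no bracket -> illegal
(5,4): flips 1 -> legal
(5,5): no bracket -> illegal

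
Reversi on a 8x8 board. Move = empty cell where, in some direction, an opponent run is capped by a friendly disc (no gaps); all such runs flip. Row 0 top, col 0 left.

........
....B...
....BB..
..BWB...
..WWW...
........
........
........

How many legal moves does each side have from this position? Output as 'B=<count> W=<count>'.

Answer: B=3 W=7

Derivation:
-- B to move --
(2,2): no bracket -> illegal
(2,3): no bracket -> illegal
(3,1): no bracket -> illegal
(3,5): no bracket -> illegal
(4,1): no bracket -> illegal
(4,5): no bracket -> illegal
(5,1): flips 2 -> legal
(5,2): flips 2 -> legal
(5,3): no bracket -> illegal
(5,4): flips 2 -> legal
(5,5): no bracket -> illegal
B mobility = 3
-- W to move --
(0,3): no bracket -> illegal
(0,4): flips 3 -> legal
(0,5): no bracket -> illegal
(1,3): no bracket -> illegal
(1,5): flips 1 -> legal
(1,6): flips 2 -> legal
(2,1): flips 1 -> legal
(2,2): flips 1 -> legal
(2,3): no bracket -> illegal
(2,6): no bracket -> illegal
(3,1): flips 1 -> legal
(3,5): flips 1 -> legal
(3,6): no bracket -> illegal
(4,1): no bracket -> illegal
(4,5): no bracket -> illegal
W mobility = 7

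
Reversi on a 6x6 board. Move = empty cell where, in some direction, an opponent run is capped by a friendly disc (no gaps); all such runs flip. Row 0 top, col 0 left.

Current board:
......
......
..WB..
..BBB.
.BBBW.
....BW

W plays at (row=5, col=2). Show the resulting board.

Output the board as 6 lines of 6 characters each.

Place W at (5,2); scan 8 dirs for brackets.
Dir NW: opp run (4,1), next='.' -> no flip
Dir N: opp run (4,2) (3,2) capped by W -> flip
Dir NE: opp run (4,3) (3,4), next='.' -> no flip
Dir W: first cell '.' (not opp) -> no flip
Dir E: first cell '.' (not opp) -> no flip
Dir SW: edge -> no flip
Dir S: edge -> no flip
Dir SE: edge -> no flip
All flips: (3,2) (4,2)

Answer: ......
......
..WB..
..WBB.
.BWBW.
..W.BW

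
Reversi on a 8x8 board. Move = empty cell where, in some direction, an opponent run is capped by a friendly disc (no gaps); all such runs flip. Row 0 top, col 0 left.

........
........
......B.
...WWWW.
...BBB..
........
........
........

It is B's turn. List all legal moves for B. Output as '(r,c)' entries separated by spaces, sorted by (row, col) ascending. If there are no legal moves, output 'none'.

(2,2): flips 1 -> legal
(2,3): flips 2 -> legal
(2,4): flips 1 -> legal
(2,5): flips 2 -> legal
(2,7): flips 1 -> legal
(3,2): no bracket -> illegal
(3,7): no bracket -> illegal
(4,2): no bracket -> illegal
(4,6): flips 1 -> legal
(4,7): no bracket -> illegal

Answer: (2,2) (2,3) (2,4) (2,5) (2,7) (4,6)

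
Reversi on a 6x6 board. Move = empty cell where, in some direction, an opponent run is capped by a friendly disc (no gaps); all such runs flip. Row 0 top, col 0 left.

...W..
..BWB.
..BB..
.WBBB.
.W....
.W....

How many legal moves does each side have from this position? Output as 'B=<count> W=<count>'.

-- B to move --
(0,2): no bracket -> illegal
(0,4): flips 1 -> legal
(2,0): no bracket -> illegal
(2,1): no bracket -> illegal
(2,4): no bracket -> illegal
(3,0): flips 1 -> legal
(4,0): flips 1 -> legal
(4,2): no bracket -> illegal
(5,0): flips 1 -> legal
(5,2): no bracket -> illegal
B mobility = 4
-- W to move --
(0,1): no bracket -> illegal
(0,2): no bracket -> illegal
(0,4): no bracket -> illegal
(0,5): flips 3 -> legal
(1,1): flips 1 -> legal
(1,5): flips 1 -> legal
(2,1): flips 1 -> legal
(2,4): no bracket -> illegal
(2,5): flips 1 -> legal
(3,5): flips 3 -> legal
(4,2): no bracket -> illegal
(4,3): flips 2 -> legal
(4,4): no bracket -> illegal
(4,5): no bracket -> illegal
W mobility = 7

Answer: B=4 W=7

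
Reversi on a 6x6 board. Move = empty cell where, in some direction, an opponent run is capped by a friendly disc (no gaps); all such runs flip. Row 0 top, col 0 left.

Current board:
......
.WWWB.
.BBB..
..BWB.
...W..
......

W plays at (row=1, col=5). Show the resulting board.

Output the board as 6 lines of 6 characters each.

Place W at (1,5); scan 8 dirs for brackets.
Dir NW: first cell '.' (not opp) -> no flip
Dir N: first cell '.' (not opp) -> no flip
Dir NE: edge -> no flip
Dir W: opp run (1,4) capped by W -> flip
Dir E: edge -> no flip
Dir SW: first cell '.' (not opp) -> no flip
Dir S: first cell '.' (not opp) -> no flip
Dir SE: edge -> no flip
All flips: (1,4)

Answer: ......
.WWWWW
.BBB..
..BWB.
...W..
......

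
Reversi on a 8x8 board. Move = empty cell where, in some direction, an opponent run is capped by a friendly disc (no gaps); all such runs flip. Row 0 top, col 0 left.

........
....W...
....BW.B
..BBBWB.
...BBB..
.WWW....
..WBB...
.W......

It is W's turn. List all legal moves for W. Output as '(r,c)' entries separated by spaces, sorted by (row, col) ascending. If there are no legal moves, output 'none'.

Answer: (1,3) (2,3) (3,1) (3,7) (4,7) (5,4) (5,5) (6,5) (7,3) (7,4) (7,5)

Derivation:
(1,3): flips 1 -> legal
(1,5): no bracket -> illegal
(1,6): no bracket -> illegal
(1,7): no bracket -> illegal
(2,1): no bracket -> illegal
(2,2): no bracket -> illegal
(2,3): flips 3 -> legal
(2,6): no bracket -> illegal
(3,1): flips 3 -> legal
(3,7): flips 1 -> legal
(4,1): no bracket -> illegal
(4,2): no bracket -> illegal
(4,6): no bracket -> illegal
(4,7): flips 1 -> legal
(5,4): flips 3 -> legal
(5,5): flips 1 -> legal
(5,6): no bracket -> illegal
(6,5): flips 2 -> legal
(7,2): no bracket -> illegal
(7,3): flips 1 -> legal
(7,4): flips 1 -> legal
(7,5): flips 1 -> legal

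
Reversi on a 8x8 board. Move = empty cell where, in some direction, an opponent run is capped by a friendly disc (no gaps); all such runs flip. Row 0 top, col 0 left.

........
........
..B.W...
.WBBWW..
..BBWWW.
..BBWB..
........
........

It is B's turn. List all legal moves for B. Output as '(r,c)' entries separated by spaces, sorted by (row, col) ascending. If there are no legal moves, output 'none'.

Answer: (1,5) (2,0) (2,5) (2,6) (3,0) (3,6) (3,7) (4,0) (4,7) (6,5)

Derivation:
(1,3): no bracket -> illegal
(1,4): no bracket -> illegal
(1,5): flips 1 -> legal
(2,0): flips 1 -> legal
(2,1): no bracket -> illegal
(2,3): no bracket -> illegal
(2,5): flips 3 -> legal
(2,6): flips 2 -> legal
(3,0): flips 1 -> legal
(3,6): flips 2 -> legal
(3,7): flips 1 -> legal
(4,0): flips 1 -> legal
(4,1): no bracket -> illegal
(4,7): flips 3 -> legal
(5,6): no bracket -> illegal
(5,7): no bracket -> illegal
(6,3): no bracket -> illegal
(6,4): no bracket -> illegal
(6,5): flips 1 -> legal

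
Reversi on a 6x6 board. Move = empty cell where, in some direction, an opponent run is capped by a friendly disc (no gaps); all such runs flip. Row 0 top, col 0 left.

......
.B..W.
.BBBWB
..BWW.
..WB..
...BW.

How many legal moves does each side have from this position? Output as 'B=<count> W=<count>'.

-- B to move --
(0,3): flips 1 -> legal
(0,4): no bracket -> illegal
(0,5): flips 1 -> legal
(1,3): no bracket -> illegal
(1,5): no bracket -> illegal
(3,1): flips 1 -> legal
(3,5): flips 2 -> legal
(4,1): flips 1 -> legal
(4,4): flips 1 -> legal
(4,5): flips 1 -> legal
(5,1): no bracket -> illegal
(5,2): flips 1 -> legal
(5,5): flips 1 -> legal
B mobility = 9
-- W to move --
(0,0): flips 2 -> legal
(0,1): no bracket -> illegal
(0,2): no bracket -> illegal
(1,0): flips 3 -> legal
(1,2): flips 3 -> legal
(1,3): flips 1 -> legal
(1,5): no bracket -> illegal
(2,0): flips 3 -> legal
(3,0): no bracket -> illegal
(3,1): flips 1 -> legal
(3,5): no bracket -> illegal
(4,1): flips 2 -> legal
(4,4): flips 1 -> legal
(5,2): flips 2 -> legal
W mobility = 9

Answer: B=9 W=9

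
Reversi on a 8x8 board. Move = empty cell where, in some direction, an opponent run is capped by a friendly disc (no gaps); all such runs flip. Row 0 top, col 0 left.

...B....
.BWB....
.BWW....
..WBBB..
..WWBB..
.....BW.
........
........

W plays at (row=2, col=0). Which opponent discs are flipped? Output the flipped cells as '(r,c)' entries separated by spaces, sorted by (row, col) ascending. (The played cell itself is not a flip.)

Dir NW: edge -> no flip
Dir N: first cell '.' (not opp) -> no flip
Dir NE: opp run (1,1), next='.' -> no flip
Dir W: edge -> no flip
Dir E: opp run (2,1) capped by W -> flip
Dir SW: edge -> no flip
Dir S: first cell '.' (not opp) -> no flip
Dir SE: first cell '.' (not opp) -> no flip

Answer: (2,1)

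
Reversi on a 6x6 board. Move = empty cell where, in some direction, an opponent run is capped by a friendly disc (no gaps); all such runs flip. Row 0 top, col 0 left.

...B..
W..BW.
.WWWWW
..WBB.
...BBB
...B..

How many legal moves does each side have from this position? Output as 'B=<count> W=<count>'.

Answer: B=6 W=8

Derivation:
-- B to move --
(0,0): no bracket -> illegal
(0,1): no bracket -> illegal
(0,4): flips 2 -> legal
(0,5): no bracket -> illegal
(1,1): flips 1 -> legal
(1,2): flips 1 -> legal
(1,5): flips 2 -> legal
(2,0): no bracket -> illegal
(3,0): no bracket -> illegal
(3,1): flips 2 -> legal
(3,5): flips 1 -> legal
(4,1): no bracket -> illegal
(4,2): no bracket -> illegal
B mobility = 6
-- W to move --
(0,2): flips 1 -> legal
(0,4): flips 1 -> legal
(1,2): flips 1 -> legal
(3,5): flips 2 -> legal
(4,2): flips 1 -> legal
(5,2): flips 2 -> legal
(5,4): flips 3 -> legal
(5,5): flips 2 -> legal
W mobility = 8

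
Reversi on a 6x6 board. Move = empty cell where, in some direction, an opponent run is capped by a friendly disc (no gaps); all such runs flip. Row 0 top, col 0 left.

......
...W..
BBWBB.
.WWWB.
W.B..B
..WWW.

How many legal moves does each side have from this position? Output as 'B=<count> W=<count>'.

Answer: B=6 W=7

Derivation:
-- B to move --
(0,2): flips 1 -> legal
(0,3): flips 1 -> legal
(0,4): no bracket -> illegal
(1,1): no bracket -> illegal
(1,2): flips 2 -> legal
(1,4): no bracket -> illegal
(3,0): flips 3 -> legal
(4,1): flips 2 -> legal
(4,3): flips 2 -> legal
(4,4): no bracket -> illegal
(5,0): no bracket -> illegal
(5,1): no bracket -> illegal
(5,5): no bracket -> illegal
B mobility = 6
-- W to move --
(1,0): flips 1 -> legal
(1,1): flips 1 -> legal
(1,2): no bracket -> illegal
(1,4): flips 1 -> legal
(1,5): flips 1 -> legal
(2,5): flips 2 -> legal
(3,0): no bracket -> illegal
(3,5): flips 2 -> legal
(4,1): no bracket -> illegal
(4,3): no bracket -> illegal
(4,4): no bracket -> illegal
(5,1): flips 1 -> legal
(5,5): no bracket -> illegal
W mobility = 7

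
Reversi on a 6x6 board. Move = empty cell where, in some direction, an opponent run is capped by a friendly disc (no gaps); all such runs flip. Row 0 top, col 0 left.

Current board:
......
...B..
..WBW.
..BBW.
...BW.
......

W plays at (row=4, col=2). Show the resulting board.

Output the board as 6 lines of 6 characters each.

Answer: ......
...B..
..WBW.
..WWW.
..WWW.
......

Derivation:
Place W at (4,2); scan 8 dirs for brackets.
Dir NW: first cell '.' (not opp) -> no flip
Dir N: opp run (3,2) capped by W -> flip
Dir NE: opp run (3,3) capped by W -> flip
Dir W: first cell '.' (not opp) -> no flip
Dir E: opp run (4,3) capped by W -> flip
Dir SW: first cell '.' (not opp) -> no flip
Dir S: first cell '.' (not opp) -> no flip
Dir SE: first cell '.' (not opp) -> no flip
All flips: (3,2) (3,3) (4,3)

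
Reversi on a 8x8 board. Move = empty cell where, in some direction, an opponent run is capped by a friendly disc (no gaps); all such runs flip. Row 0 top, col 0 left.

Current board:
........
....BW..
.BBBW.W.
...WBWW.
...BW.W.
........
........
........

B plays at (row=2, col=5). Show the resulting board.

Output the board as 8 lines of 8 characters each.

Place B at (2,5); scan 8 dirs for brackets.
Dir NW: first cell 'B' (not opp) -> no flip
Dir N: opp run (1,5), next='.' -> no flip
Dir NE: first cell '.' (not opp) -> no flip
Dir W: opp run (2,4) capped by B -> flip
Dir E: opp run (2,6), next='.' -> no flip
Dir SW: first cell 'B' (not opp) -> no flip
Dir S: opp run (3,5), next='.' -> no flip
Dir SE: opp run (3,6), next='.' -> no flip
All flips: (2,4)

Answer: ........
....BW..
.BBBBBW.
...WBWW.
...BW.W.
........
........
........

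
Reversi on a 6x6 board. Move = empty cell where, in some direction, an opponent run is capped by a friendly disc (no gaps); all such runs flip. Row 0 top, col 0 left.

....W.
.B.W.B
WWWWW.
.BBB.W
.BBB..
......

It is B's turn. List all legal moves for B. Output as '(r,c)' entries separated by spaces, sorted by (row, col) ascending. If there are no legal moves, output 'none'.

(0,2): no bracket -> illegal
(0,3): flips 2 -> legal
(0,5): no bracket -> illegal
(1,0): flips 1 -> legal
(1,2): flips 1 -> legal
(1,4): flips 1 -> legal
(2,5): no bracket -> illegal
(3,0): no bracket -> illegal
(3,4): no bracket -> illegal
(4,4): no bracket -> illegal
(4,5): no bracket -> illegal

Answer: (0,3) (1,0) (1,2) (1,4)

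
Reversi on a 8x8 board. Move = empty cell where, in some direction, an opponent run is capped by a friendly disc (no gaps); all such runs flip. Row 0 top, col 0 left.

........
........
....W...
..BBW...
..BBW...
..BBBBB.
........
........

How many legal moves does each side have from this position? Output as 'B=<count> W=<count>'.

-- B to move --
(1,3): no bracket -> illegal
(1,4): flips 3 -> legal
(1,5): flips 1 -> legal
(2,3): no bracket -> illegal
(2,5): flips 1 -> legal
(3,5): flips 2 -> legal
(4,5): flips 1 -> legal
B mobility = 5
-- W to move --
(2,1): no bracket -> illegal
(2,2): flips 1 -> legal
(2,3): no bracket -> illegal
(3,1): flips 2 -> legal
(4,1): flips 2 -> legal
(4,5): no bracket -> illegal
(4,6): no bracket -> illegal
(4,7): no bracket -> illegal
(5,1): flips 2 -> legal
(5,7): no bracket -> illegal
(6,1): flips 2 -> legal
(6,2): flips 1 -> legal
(6,3): no bracket -> illegal
(6,4): flips 1 -> legal
(6,5): no bracket -> illegal
(6,6): flips 1 -> legal
(6,7): no bracket -> illegal
W mobility = 8

Answer: B=5 W=8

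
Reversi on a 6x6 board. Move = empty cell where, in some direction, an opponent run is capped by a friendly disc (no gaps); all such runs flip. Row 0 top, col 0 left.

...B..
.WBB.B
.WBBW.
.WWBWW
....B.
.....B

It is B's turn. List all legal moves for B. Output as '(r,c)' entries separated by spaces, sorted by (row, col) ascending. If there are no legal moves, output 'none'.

Answer: (0,0) (1,0) (1,4) (2,0) (2,5) (3,0) (4,0) (4,1) (4,2) (4,5)

Derivation:
(0,0): flips 1 -> legal
(0,1): no bracket -> illegal
(0,2): no bracket -> illegal
(1,0): flips 1 -> legal
(1,4): flips 2 -> legal
(2,0): flips 1 -> legal
(2,5): flips 1 -> legal
(3,0): flips 3 -> legal
(4,0): flips 1 -> legal
(4,1): flips 1 -> legal
(4,2): flips 1 -> legal
(4,3): no bracket -> illegal
(4,5): flips 1 -> legal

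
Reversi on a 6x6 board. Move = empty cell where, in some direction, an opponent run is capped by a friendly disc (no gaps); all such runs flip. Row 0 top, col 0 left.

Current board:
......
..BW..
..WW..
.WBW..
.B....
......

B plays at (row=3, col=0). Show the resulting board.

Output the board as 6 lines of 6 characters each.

Place B at (3,0); scan 8 dirs for brackets.
Dir NW: edge -> no flip
Dir N: first cell '.' (not opp) -> no flip
Dir NE: first cell '.' (not opp) -> no flip
Dir W: edge -> no flip
Dir E: opp run (3,1) capped by B -> flip
Dir SW: edge -> no flip
Dir S: first cell '.' (not opp) -> no flip
Dir SE: first cell 'B' (not opp) -> no flip
All flips: (3,1)

Answer: ......
..BW..
..WW..
BBBW..
.B....
......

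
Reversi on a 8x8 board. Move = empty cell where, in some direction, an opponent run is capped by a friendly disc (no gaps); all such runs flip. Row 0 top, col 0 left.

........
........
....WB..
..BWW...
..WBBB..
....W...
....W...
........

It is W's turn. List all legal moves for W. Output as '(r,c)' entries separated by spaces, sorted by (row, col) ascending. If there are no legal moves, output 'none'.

(1,4): no bracket -> illegal
(1,5): no bracket -> illegal
(1,6): flips 1 -> legal
(2,1): flips 2 -> legal
(2,2): flips 1 -> legal
(2,3): no bracket -> illegal
(2,6): flips 1 -> legal
(3,1): flips 1 -> legal
(3,5): no bracket -> illegal
(3,6): flips 1 -> legal
(4,1): no bracket -> illegal
(4,6): flips 3 -> legal
(5,2): flips 1 -> legal
(5,3): flips 1 -> legal
(5,5): flips 1 -> legal
(5,6): flips 1 -> legal

Answer: (1,6) (2,1) (2,2) (2,6) (3,1) (3,6) (4,6) (5,2) (5,3) (5,5) (5,6)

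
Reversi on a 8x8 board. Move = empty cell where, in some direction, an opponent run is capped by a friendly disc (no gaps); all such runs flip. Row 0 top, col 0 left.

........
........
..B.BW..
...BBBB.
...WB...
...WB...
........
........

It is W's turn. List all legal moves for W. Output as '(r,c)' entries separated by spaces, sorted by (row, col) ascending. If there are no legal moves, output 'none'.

(1,1): no bracket -> illegal
(1,2): no bracket -> illegal
(1,3): no bracket -> illegal
(1,4): no bracket -> illegal
(1,5): no bracket -> illegal
(2,1): no bracket -> illegal
(2,3): flips 2 -> legal
(2,6): flips 2 -> legal
(2,7): no bracket -> illegal
(3,1): no bracket -> illegal
(3,2): no bracket -> illegal
(3,7): no bracket -> illegal
(4,2): no bracket -> illegal
(4,5): flips 2 -> legal
(4,6): no bracket -> illegal
(4,7): flips 1 -> legal
(5,5): flips 1 -> legal
(6,3): no bracket -> illegal
(6,4): no bracket -> illegal
(6,5): flips 1 -> legal

Answer: (2,3) (2,6) (4,5) (4,7) (5,5) (6,5)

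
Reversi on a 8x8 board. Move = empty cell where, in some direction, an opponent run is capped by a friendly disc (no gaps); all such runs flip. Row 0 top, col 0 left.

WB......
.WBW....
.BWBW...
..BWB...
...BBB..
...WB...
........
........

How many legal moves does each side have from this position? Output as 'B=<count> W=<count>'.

-- B to move --
(0,2): no bracket -> illegal
(0,3): flips 1 -> legal
(0,4): no bracket -> illegal
(1,0): flips 1 -> legal
(1,4): flips 2 -> legal
(1,5): no bracket -> illegal
(2,0): no bracket -> illegal
(2,5): flips 1 -> legal
(3,1): no bracket -> illegal
(3,5): no bracket -> illegal
(4,2): no bracket -> illegal
(5,2): flips 1 -> legal
(6,2): flips 1 -> legal
(6,3): flips 1 -> legal
(6,4): no bracket -> illegal
B mobility = 7
-- W to move --
(0,2): flips 2 -> legal
(0,3): no bracket -> illegal
(1,0): no bracket -> illegal
(1,4): no bracket -> illegal
(2,0): flips 1 -> legal
(2,5): no bracket -> illegal
(3,0): no bracket -> illegal
(3,1): flips 2 -> legal
(3,5): flips 2 -> legal
(3,6): no bracket -> illegal
(4,1): no bracket -> illegal
(4,2): flips 1 -> legal
(4,6): no bracket -> illegal
(5,2): no bracket -> illegal
(5,5): flips 2 -> legal
(5,6): no bracket -> illegal
(6,3): no bracket -> illegal
(6,4): flips 3 -> legal
(6,5): no bracket -> illegal
W mobility = 7

Answer: B=7 W=7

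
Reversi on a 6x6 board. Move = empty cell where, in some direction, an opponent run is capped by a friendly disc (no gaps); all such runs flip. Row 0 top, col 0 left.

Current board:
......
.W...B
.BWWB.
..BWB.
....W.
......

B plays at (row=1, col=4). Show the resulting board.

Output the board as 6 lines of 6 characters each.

Answer: ......
.W..BB
.BWBB.
..BWB.
....W.
......

Derivation:
Place B at (1,4); scan 8 dirs for brackets.
Dir NW: first cell '.' (not opp) -> no flip
Dir N: first cell '.' (not opp) -> no flip
Dir NE: first cell '.' (not opp) -> no flip
Dir W: first cell '.' (not opp) -> no flip
Dir E: first cell 'B' (not opp) -> no flip
Dir SW: opp run (2,3) capped by B -> flip
Dir S: first cell 'B' (not opp) -> no flip
Dir SE: first cell '.' (not opp) -> no flip
All flips: (2,3)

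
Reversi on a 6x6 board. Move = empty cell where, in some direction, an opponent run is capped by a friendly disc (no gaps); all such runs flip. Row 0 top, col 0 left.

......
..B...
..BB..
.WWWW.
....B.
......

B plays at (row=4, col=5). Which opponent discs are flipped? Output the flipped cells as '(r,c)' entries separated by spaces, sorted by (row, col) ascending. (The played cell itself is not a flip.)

Answer: (3,4)

Derivation:
Dir NW: opp run (3,4) capped by B -> flip
Dir N: first cell '.' (not opp) -> no flip
Dir NE: edge -> no flip
Dir W: first cell 'B' (not opp) -> no flip
Dir E: edge -> no flip
Dir SW: first cell '.' (not opp) -> no flip
Dir S: first cell '.' (not opp) -> no flip
Dir SE: edge -> no flip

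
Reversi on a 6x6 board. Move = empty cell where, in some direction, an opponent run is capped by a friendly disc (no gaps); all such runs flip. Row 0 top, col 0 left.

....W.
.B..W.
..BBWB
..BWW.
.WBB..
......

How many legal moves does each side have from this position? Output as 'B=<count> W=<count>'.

Answer: B=8 W=9

Derivation:
-- B to move --
(0,3): flips 1 -> legal
(0,5): flips 1 -> legal
(1,3): no bracket -> illegal
(1,5): flips 2 -> legal
(3,0): no bracket -> illegal
(3,1): no bracket -> illegal
(3,5): flips 2 -> legal
(4,0): flips 1 -> legal
(4,4): flips 1 -> legal
(4,5): flips 1 -> legal
(5,0): flips 1 -> legal
(5,1): no bracket -> illegal
(5,2): no bracket -> illegal
B mobility = 8
-- W to move --
(0,0): flips 2 -> legal
(0,1): no bracket -> illegal
(0,2): no bracket -> illegal
(1,0): no bracket -> illegal
(1,2): flips 1 -> legal
(1,3): flips 1 -> legal
(1,5): no bracket -> illegal
(2,0): no bracket -> illegal
(2,1): flips 2 -> legal
(3,1): flips 1 -> legal
(3,5): no bracket -> illegal
(4,4): flips 2 -> legal
(5,1): flips 1 -> legal
(5,2): flips 1 -> legal
(5,3): flips 1 -> legal
(5,4): no bracket -> illegal
W mobility = 9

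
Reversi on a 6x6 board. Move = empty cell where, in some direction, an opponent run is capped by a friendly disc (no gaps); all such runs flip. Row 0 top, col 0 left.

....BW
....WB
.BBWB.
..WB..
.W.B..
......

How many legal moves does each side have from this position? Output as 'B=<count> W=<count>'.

Answer: B=3 W=8

Derivation:
-- B to move --
(0,3): no bracket -> illegal
(1,2): no bracket -> illegal
(1,3): flips 2 -> legal
(2,5): no bracket -> illegal
(3,0): no bracket -> illegal
(3,1): flips 1 -> legal
(3,4): no bracket -> illegal
(4,0): no bracket -> illegal
(4,2): flips 1 -> legal
(5,0): no bracket -> illegal
(5,1): no bracket -> illegal
(5,2): no bracket -> illegal
B mobility = 3
-- W to move --
(0,3): flips 1 -> legal
(1,0): flips 1 -> legal
(1,1): no bracket -> illegal
(1,2): flips 1 -> legal
(1,3): no bracket -> illegal
(2,0): flips 2 -> legal
(2,5): flips 2 -> legal
(3,0): no bracket -> illegal
(3,1): no bracket -> illegal
(3,4): flips 2 -> legal
(3,5): no bracket -> illegal
(4,2): no bracket -> illegal
(4,4): no bracket -> illegal
(5,2): no bracket -> illegal
(5,3): flips 2 -> legal
(5,4): flips 1 -> legal
W mobility = 8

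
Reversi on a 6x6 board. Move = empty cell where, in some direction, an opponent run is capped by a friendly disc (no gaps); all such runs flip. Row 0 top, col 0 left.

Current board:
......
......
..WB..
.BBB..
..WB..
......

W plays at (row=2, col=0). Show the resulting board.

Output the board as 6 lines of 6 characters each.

Answer: ......
......
W.WB..
.WBB..
..WB..
......

Derivation:
Place W at (2,0); scan 8 dirs for brackets.
Dir NW: edge -> no flip
Dir N: first cell '.' (not opp) -> no flip
Dir NE: first cell '.' (not opp) -> no flip
Dir W: edge -> no flip
Dir E: first cell '.' (not opp) -> no flip
Dir SW: edge -> no flip
Dir S: first cell '.' (not opp) -> no flip
Dir SE: opp run (3,1) capped by W -> flip
All flips: (3,1)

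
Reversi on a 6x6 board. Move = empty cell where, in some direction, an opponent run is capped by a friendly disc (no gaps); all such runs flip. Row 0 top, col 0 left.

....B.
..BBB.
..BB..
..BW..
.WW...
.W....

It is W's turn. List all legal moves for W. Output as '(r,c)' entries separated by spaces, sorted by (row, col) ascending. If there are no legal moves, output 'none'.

(0,1): no bracket -> illegal
(0,2): flips 3 -> legal
(0,3): flips 2 -> legal
(0,5): flips 3 -> legal
(1,1): flips 1 -> legal
(1,5): no bracket -> illegal
(2,1): no bracket -> illegal
(2,4): no bracket -> illegal
(2,5): no bracket -> illegal
(3,1): flips 1 -> legal
(3,4): no bracket -> illegal
(4,3): no bracket -> illegal

Answer: (0,2) (0,3) (0,5) (1,1) (3,1)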